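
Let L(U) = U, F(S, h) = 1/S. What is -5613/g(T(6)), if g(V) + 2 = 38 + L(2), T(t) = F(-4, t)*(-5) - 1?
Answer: -5613/38 ≈ -147.71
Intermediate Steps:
T(t) = 1/4 (T(t) = -5/(-4) - 1 = -1/4*(-5) - 1 = 5/4 - 1 = 1/4)
g(V) = 38 (g(V) = -2 + (38 + 2) = -2 + 40 = 38)
-5613/g(T(6)) = -5613/38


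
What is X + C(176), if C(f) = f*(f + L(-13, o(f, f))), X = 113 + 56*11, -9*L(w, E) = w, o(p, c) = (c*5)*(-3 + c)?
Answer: 287633/9 ≈ 31959.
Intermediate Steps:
o(p, c) = 5*c*(-3 + c) (o(p, c) = (5*c)*(-3 + c) = 5*c*(-3 + c))
L(w, E) = -w/9
X = 729 (X = 113 + 616 = 729)
C(f) = f*(13/9 + f) (C(f) = f*(f - ⅑*(-13)) = f*(f + 13/9) = f*(13/9 + f))
X + C(176) = 729 + (⅑)*176*(13 + 9*176) = 729 + (⅑)*176*(13 + 1584) = 729 + (⅑)*176*1597 = 729 + 281072/9 = 287633/9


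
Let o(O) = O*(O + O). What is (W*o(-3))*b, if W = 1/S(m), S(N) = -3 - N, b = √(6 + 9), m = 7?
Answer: -9*√15/5 ≈ -6.9714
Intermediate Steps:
b = √15 ≈ 3.8730
o(O) = 2*O² (o(O) = O*(2*O) = 2*O²)
W = -⅒ (W = 1/(-3 - 1*7) = 1/(-3 - 7) = 1/(-10) = -⅒ ≈ -0.10000)
(W*o(-3))*b = (-(-3)²/5)*√15 = (-9/5)*√15 = (-⅒*18)*√15 = -9*√15/5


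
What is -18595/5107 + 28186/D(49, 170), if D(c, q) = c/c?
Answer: 143927307/5107 ≈ 28182.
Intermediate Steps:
D(c, q) = 1
-18595/5107 + 28186/D(49, 170) = -18595/5107 + 28186/1 = -18595*1/5107 + 28186*1 = -18595/5107 + 28186 = 143927307/5107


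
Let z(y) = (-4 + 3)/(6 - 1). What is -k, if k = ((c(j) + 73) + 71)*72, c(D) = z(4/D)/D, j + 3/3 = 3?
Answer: -51804/5 ≈ -10361.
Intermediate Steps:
j = 2 (j = -1 + 3 = 2)
z(y) = -1/5
c(D) = -1/(5*D)
k = 51804/5 (k = ((-1/5/2 + 73) + 71)*72 = ((-1/5*1/2 + 73) + 71)*72 = ((-1/10 + 73) + 71)*72 = (729/10 + 71)*72 = (1439/10)*72 = 51804/5 ≈ 10361.)
-k = -1*51804/5 = -51804/5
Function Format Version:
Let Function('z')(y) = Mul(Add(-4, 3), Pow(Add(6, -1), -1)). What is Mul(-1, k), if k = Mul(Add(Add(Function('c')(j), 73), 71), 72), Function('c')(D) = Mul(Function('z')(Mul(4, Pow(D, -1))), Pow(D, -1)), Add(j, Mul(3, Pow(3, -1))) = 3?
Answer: Rational(-51804, 5) ≈ -10361.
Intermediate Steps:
j = 2 (j = Add(-1, 3) = 2)
Function('z')(y) = Rational(-1, 5) (Function('z')(y) = Mul(-1, Pow(5, -1)) = Mul(-1, Rational(1, 5)) = Rational(-1, 5))
Function('c')(D) = Mul(Rational(-1, 5), Pow(D, -1))
k = Rational(51804, 5) (k = Mul(Add(Add(Mul(Rational(-1, 5), Pow(2, -1)), 73), 71), 72) = Mul(Add(Add(Mul(Rational(-1, 5), Rational(1, 2)), 73), 71), 72) = Mul(Add(Add(Rational(-1, 10), 73), 71), 72) = Mul(Add(Rational(729, 10), 71), 72) = Mul(Rational(1439, 10), 72) = Rational(51804, 5) ≈ 10361.)
Mul(-1, k) = Mul(-1, Rational(51804, 5)) = Rational(-51804, 5)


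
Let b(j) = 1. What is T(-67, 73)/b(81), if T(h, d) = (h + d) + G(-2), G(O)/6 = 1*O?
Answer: -6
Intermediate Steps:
G(O) = 6*O (G(O) = 6*(1*O) = 6*O)
T(h, d) = -12 + d + h (T(h, d) = (h + d) + 6*(-2) = (d + h) - 12 = -12 + d + h)
T(-67, 73)/b(81) = (-12 + 73 - 67)/1 = -6*1 = -6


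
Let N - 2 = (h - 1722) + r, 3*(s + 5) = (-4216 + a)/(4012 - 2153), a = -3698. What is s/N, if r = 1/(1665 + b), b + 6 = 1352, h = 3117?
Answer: -35930263/7819638112 ≈ -0.0045949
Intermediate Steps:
b = 1346 (b = -6 + 1352 = 1346)
s = -11933/1859 (s = -5 + ((-4216 - 3698)/(4012 - 2153))/3 = -5 + (-7914/1859)/3 = -5 + (-7914*1/1859)/3 = -5 + (1/3)*(-7914/1859) = -5 - 2638/1859 = -11933/1859 ≈ -6.4190)
r = 1/3011 (r = 1/(1665 + 1346) = 1/3011 ≈ 0.00033212)
N = 4206368/3011 (N = 2 + ((3117 - 1722) + 1/3011) = 2 + (1395 + 1/3011) = 2 + 4200346/3011 = 4206368/3011 ≈ 1397.0)
s/N = -11933/(1859*4206368/3011) = -11933/1859*3011/4206368 = -35930263/7819638112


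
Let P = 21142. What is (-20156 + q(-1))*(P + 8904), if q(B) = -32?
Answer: -606568648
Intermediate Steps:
(-20156 + q(-1))*(P + 8904) = (-20156 - 32)*(21142 + 8904) = -20188*30046 = -606568648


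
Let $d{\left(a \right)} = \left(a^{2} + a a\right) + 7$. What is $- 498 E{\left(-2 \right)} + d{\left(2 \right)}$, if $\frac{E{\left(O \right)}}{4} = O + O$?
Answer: $7983$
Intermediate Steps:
$E{\left(O \right)} = 8 O$ ($E{\left(O \right)} = 4 \left(O + O\right) = 4 \cdot 2 O = 8 O$)
$d{\left(a \right)} = 7 + 2 a^{2}$ ($d{\left(a \right)} = \left(a^{2} + a^{2}\right) + 7 = 2 a^{2} + 7 = 7 + 2 a^{2}$)
$- 498 E{\left(-2 \right)} + d{\left(2 \right)} = - 498 \cdot 8 \left(-2\right) + \left(7 + 2 \cdot 2^{2}\right) = \left(-498\right) \left(-16\right) + \left(7 + 2 \cdot 4\right) = 7968 + \left(7 + 8\right) = 7968 + 15 = 7983$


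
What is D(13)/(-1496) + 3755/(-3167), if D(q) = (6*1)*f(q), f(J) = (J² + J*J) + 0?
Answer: -3010039/1184458 ≈ -2.5413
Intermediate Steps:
f(J) = 2*J² (f(J) = (J² + J²) + 0 = 2*J² + 0 = 2*J²)
D(q) = 12*q² (D(q) = (6*1)*(2*q²) = 6*(2*q²) = 12*q²)
D(13)/(-1496) + 3755/(-3167) = (12*13²)/(-1496) + 3755/(-3167) = (12*169)*(-1/1496) + 3755*(-1/3167) = 2028*(-1/1496) - 3755/3167 = -507/374 - 3755/3167 = -3010039/1184458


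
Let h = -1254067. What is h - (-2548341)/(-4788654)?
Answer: -2001765168053/1596218 ≈ -1.2541e+6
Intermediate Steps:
h - (-2548341)/(-4788654) = -1254067 - (-2548341)/(-4788654) = -1254067 - (-2548341)*(-1)/4788654 = -1254067 - 1*849447/1596218 = -1254067 - 849447/1596218 = -2001765168053/1596218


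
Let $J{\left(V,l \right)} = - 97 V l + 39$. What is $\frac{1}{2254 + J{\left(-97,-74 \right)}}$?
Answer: $- \frac{1}{693973} \approx -1.441 \cdot 10^{-6}$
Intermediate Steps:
$J{\left(V,l \right)} = 39 - 97 V l$ ($J{\left(V,l \right)} = - 97 V l + 39 = 39 - 97 V l$)
$\frac{1}{2254 + J{\left(-97,-74 \right)}} = \frac{1}{2254 + \left(39 - \left(-9409\right) \left(-74\right)\right)} = \frac{1}{2254 + \left(39 - 696266\right)} = \frac{1}{2254 - 696227} = \frac{1}{-693973} = - \frac{1}{693973}$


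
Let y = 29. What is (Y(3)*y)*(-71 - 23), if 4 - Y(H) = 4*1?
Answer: 0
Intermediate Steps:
Y(H) = 0 (Y(H) = 4 - 4 = 0)
(Y(3)*y)*(-71 - 23) = (0*29)*(-71 - 23) = 0*(-94) = 0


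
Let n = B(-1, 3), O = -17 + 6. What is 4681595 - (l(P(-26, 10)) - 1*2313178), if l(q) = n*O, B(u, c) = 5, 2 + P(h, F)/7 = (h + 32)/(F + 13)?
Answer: 6994828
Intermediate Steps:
O = -11
P(h, F) = -14 + 7*(32 + h)/(13 + F) (P(h, F) = -14 + 7*((h + 32)/(F + 13)) = -14 + 7*((32 + h)/(13 + F)) = -14 + 7*(32 + h)/(13 + F))
n = 5
l(q) = -55 (l(q) = 5*(-11) = -55)
4681595 - (l(P(-26, 10)) - 1*2313178) = 4681595 - (-55 - 1*2313178) = 4681595 - (-55 - 2313178) = 4681595 - 1*(-2313233) = 4681595 + 2313233 = 6994828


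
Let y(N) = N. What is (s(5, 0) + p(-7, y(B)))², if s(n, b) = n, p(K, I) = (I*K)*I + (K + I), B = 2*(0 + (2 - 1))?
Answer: 784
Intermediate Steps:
B = 2 (B = 2*(0 + 1) = 2*1 = 2)
p(K, I) = I + K + K*I² (p(K, I) = K*I² + (I + K) = I + K + K*I²)
(s(5, 0) + p(-7, y(B)))² = (5 + (2 - 7 - 7*2²))² = (5 + (2 - 7 - 7*4))² = (5 + (2 - 7 - 28))² = (5 - 33)² = (-28)² = 784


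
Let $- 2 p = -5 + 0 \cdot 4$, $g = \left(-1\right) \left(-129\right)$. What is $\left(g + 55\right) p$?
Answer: $460$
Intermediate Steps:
$g = 129$
$p = \frac{5}{2}$ ($p = - \frac{-5 + 0 \cdot 4}{2} = - \frac{-5 + 0}{2} = \left(- \frac{1}{2}\right) \left(-5\right) = \frac{5}{2} \approx 2.5$)
$\left(g + 55\right) p = \left(129 + 55\right) \frac{5}{2} = 184 \cdot \frac{5}{2} = 460$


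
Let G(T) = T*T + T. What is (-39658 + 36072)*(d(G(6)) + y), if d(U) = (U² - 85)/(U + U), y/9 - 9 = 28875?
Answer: -39155503519/42 ≈ -9.3227e+8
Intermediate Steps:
y = 259956 (y = 81 + 9*28875 = 81 + 259875 = 259956)
G(T) = T + T² (G(T) = T² + T = T + T²)
d(U) = (-85 + U²)/(2*U) (d(U) = (-85 + U²)/((2*U)) = (-85 + U²)*(1/(2*U)) = (-85 + U²)/(2*U))
(-39658 + 36072)*(d(G(6)) + y) = (-39658 + 36072)*((-85 + (6*(1 + 6))²)/(2*((6*(1 + 6)))) + 259956) = -3586*((-85 + (6*7)²)/(2*((6*7))) + 259956) = -3586*((½)*(-85 + 42²)/42 + 259956) = -3586*((½)*(1/42)*(-85 + 1764) + 259956) = -3586*((½)*(1/42)*1679 + 259956) = -3586*(1679/84 + 259956) = -3586*21837983/84 = -39155503519/42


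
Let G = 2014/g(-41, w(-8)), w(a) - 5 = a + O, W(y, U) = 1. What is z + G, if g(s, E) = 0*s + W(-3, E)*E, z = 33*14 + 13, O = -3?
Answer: 418/3 ≈ 139.33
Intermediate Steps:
w(a) = 2 + a (w(a) = 5 + (a - 3) = 5 + (-3 + a) = 2 + a)
z = 475 (z = 462 + 13 = 475)
g(s, E) = E (g(s, E) = 0*s + 1*E = 0 + E = E)
G = -1007/3 (G = 2014/(2 - 8) = 2014/(-6) = 2014*(-⅙) = -1007/3 ≈ -335.67)
z + G = 475 - 1007/3 = 418/3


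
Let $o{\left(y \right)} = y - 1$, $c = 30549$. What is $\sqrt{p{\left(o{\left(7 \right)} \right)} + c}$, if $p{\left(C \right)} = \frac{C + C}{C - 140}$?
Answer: $\frac{\sqrt{137134059}}{67} \approx 174.78$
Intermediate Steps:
$o{\left(y \right)} = -1 + y$
$p{\left(C \right)} = \frac{2 C}{-140 + C}$
$\sqrt{p{\left(o{\left(7 \right)} \right)} + c} = \sqrt{\frac{2 \left(-1 + 7\right)}{-140 + \left(-1 + 7\right)} + 30549} = \sqrt{2 \cdot 6 \frac{1}{-140 + 6} + 30549} = \sqrt{2 \cdot 6 \frac{1}{-134} + 30549} = \sqrt{2 \cdot 6 \left(- \frac{1}{134}\right) + 30549} = \sqrt{- \frac{6}{67} + 30549} = \sqrt{\frac{2046777}{67}} = \frac{\sqrt{137134059}}{67}$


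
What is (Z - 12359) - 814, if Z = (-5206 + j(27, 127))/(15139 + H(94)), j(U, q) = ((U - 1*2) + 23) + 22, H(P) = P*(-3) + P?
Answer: -196954659/14951 ≈ -13173.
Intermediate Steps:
H(P) = -2*P (H(P) = -3*P + P = -2*P)
j(U, q) = 43 + U (j(U, q) = ((U - 2) + 23) + 22 = ((-2 + U) + 23) + 22 = (21 + U) + 22 = 43 + U)
Z = -5136/14951 (Z = (-5206 + (43 + 27))/(15139 - 2*94) = (-5206 + 70)/(15139 - 188) = -5136/14951 ≈ -0.34352)
(Z - 12359) - 814 = (-5136/14951 - 12359) - 814 = -184784545/14951 - 814 = -196954659/14951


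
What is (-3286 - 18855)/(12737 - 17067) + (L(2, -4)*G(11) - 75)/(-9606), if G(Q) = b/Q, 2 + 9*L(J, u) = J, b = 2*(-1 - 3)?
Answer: 17750933/3466165 ≈ 5.1212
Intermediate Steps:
b = -8 (b = 2*(-4) = -8)
L(J, u) = -2/9 + J/9
G(Q) = -8/Q
(-3286 - 18855)/(12737 - 17067) + (L(2, -4)*G(11) - 75)/(-9606) = (-3286 - 18855)/(12737 - 17067) + ((-2/9 + (1/9)*2)*(-8/11) - 75)/(-9606) = -22141/(-4330) + ((-2/9 + 2/9)*(-8*1/11) - 75)*(-1/9606) = -22141*(-1/4330) + (0*(-8/11) - 75)*(-1/9606) = 22141/4330 + (0 - 75)*(-1/9606) = 22141/4330 - 75*(-1/9606) = 22141/4330 + 25/3202 = 17750933/3466165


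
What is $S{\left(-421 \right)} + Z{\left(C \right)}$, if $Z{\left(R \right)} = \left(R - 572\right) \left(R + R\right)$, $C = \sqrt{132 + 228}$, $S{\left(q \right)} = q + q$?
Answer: $-122 - 6864 \sqrt{10} \approx -21828.0$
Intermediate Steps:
$S{\left(q \right)} = 2 q$
$C = 6 \sqrt{10}$ ($C = \sqrt{360} = 6 \sqrt{10} \approx 18.974$)
$Z{\left(R \right)} = 2 R \left(-572 + R\right)$ ($Z{\left(R \right)} = \left(-572 + R\right) 2 R = 2 R \left(-572 + R\right)$)
$S{\left(-421 \right)} + Z{\left(C \right)} = 2 \left(-421\right) + 2 \cdot 6 \sqrt{10} \left(-572 + 6 \sqrt{10}\right) = -842 + 12 \sqrt{10} \left(-572 + 6 \sqrt{10}\right)$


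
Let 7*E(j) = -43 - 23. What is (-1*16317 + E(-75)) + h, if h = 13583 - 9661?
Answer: -86831/7 ≈ -12404.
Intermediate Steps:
E(j) = -66/7 (E(j) = (-43 - 23)/7 = (⅐)*(-66) = -66/7)
h = 3922
(-1*16317 + E(-75)) + h = (-1*16317 - 66/7) + 3922 = (-16317 - 66/7) + 3922 = -114285/7 + 3922 = -86831/7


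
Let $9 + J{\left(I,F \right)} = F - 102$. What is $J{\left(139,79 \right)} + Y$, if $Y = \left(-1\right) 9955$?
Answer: $-9987$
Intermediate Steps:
$J{\left(I,F \right)} = -111 + F$ ($J{\left(I,F \right)} = -9 + \left(F - 102\right) = -9 + \left(-102 + F\right) = -111 + F$)
$Y = -9955$
$J{\left(139,79 \right)} + Y = \left(-111 + 79\right) - 9955 = -32 - 9955 = -9987$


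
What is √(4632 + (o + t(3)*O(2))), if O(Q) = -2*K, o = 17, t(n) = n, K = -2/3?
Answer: 3*√517 ≈ 68.213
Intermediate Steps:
K = -⅔ (K = -2*⅓ = -⅔ ≈ -0.66667)
O(Q) = 4/3 (O(Q) = -2*(-⅔) = 4/3)
√(4632 + (o + t(3)*O(2))) = √(4632 + (17 + 3*(4/3))) = √(4632 + (17 + 4)) = √(4632 + 21) = √4653 = 3*√517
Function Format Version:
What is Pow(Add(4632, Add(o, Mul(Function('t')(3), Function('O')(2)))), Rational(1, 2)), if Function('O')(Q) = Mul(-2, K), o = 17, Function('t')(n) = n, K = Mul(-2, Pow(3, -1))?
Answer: Mul(3, Pow(517, Rational(1, 2))) ≈ 68.213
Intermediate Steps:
K = Rational(-2, 3) (K = Mul(-2, Rational(1, 3)) = Rational(-2, 3) ≈ -0.66667)
Function('O')(Q) = Rational(4, 3) (Function('O')(Q) = Mul(-2, Rational(-2, 3)) = Rational(4, 3))
Pow(Add(4632, Add(o, Mul(Function('t')(3), Function('O')(2)))), Rational(1, 2)) = Pow(Add(4632, Add(17, Mul(3, Rational(4, 3)))), Rational(1, 2)) = Pow(Add(4632, Add(17, 4)), Rational(1, 2)) = Pow(Add(4632, 21), Rational(1, 2)) = Pow(4653, Rational(1, 2)) = Mul(3, Pow(517, Rational(1, 2)))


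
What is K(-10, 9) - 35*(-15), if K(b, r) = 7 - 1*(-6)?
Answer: 538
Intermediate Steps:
K(b, r) = 13 (K(b, r) = 7 + 6 = 13)
K(-10, 9) - 35*(-15) = 13 - 35*(-15) = 13 + 525 = 538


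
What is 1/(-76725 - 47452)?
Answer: -1/124177 ≈ -8.0530e-6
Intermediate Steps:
1/(-76725 - 47452) = 1/(-124177) = -1/124177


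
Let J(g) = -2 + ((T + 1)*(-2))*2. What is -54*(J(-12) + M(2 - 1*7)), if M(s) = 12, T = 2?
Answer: 108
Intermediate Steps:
J(g) = -14 (J(g) = -2 + ((2 + 1)*(-2))*2 = -2 + (3*(-2))*2 = -2 - 6*2 = -2 - 12 = -14)
-54*(J(-12) + M(2 - 1*7)) = -54*(-14 + 12) = -54*(-2) = 108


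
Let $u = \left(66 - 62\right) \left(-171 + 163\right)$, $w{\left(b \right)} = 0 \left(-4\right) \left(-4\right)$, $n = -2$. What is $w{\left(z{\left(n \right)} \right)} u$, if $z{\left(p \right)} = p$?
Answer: $0$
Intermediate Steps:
$w{\left(b \right)} = 0$ ($w{\left(b \right)} = 0 \left(-4\right) = 0$)
$u = -32$ ($u = 4 \left(-8\right) = -32$)
$w{\left(z{\left(n \right)} \right)} u = 0 \left(-32\right) = 0$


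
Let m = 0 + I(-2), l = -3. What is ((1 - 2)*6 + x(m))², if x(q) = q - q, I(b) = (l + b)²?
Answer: 36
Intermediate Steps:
I(b) = (-3 + b)²
m = 25 (m = 0 + (-3 - 2)² = 0 + (-5)² = 0 + 25 = 25)
x(q) = 0
((1 - 2)*6 + x(m))² = ((1 - 2)*6 + 0)² = (-1*6 + 0)² = (-6 + 0)² = (-6)² = 36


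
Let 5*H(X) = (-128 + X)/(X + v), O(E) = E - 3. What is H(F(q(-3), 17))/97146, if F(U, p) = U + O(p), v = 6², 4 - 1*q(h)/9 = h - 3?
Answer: -1/2833425 ≈ -3.5293e-7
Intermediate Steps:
q(h) = 63 - 9*h (q(h) = 36 - 9*(h - 3) = 36 - 9*(-3 + h) = 36 + (27 - 9*h) = 63 - 9*h)
O(E) = -3 + E
v = 36
F(U, p) = -3 + U + p (F(U, p) = U + (-3 + p) = -3 + U + p)
H(X) = (-128 + X)/(5*(36 + X)) (H(X) = ((-128 + X)/(X + 36))/5 = ((-128 + X)/(36 + X))/5 = (-128 + X)/(5*(36 + X)))
H(F(q(-3), 17))/97146 = ((-128 + (-3 + (63 - 9*(-3)) + 17))/(5*(36 + (-3 + (63 - 9*(-3)) + 17))))/97146 = ((-128 + (-3 + (63 + 27) + 17))/(5*(36 + (-3 + (63 + 27) + 17))))*(1/97146) = ((-128 + (-3 + 90 + 17))/(5*(36 + (-3 + 90 + 17))))*(1/97146) = ((-128 + 104)/(5*(36 + 104)))*(1/97146) = ((⅕)*(-24)/140)*(1/97146) = ((⅕)*(1/140)*(-24))*(1/97146) = -6/175*1/97146 = -1/2833425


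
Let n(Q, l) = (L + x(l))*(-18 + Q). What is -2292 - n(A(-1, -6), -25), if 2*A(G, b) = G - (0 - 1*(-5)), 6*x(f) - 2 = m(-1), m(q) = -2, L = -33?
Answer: -2985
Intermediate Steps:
x(f) = 0 (x(f) = ⅓ + (⅙)*(-2) = ⅓ - ⅓ = 0)
A(G, b) = -5/2 + G/2 (A(G, b) = (G - (0 - 1*(-5)))/2 = (G - (0 + 5))/2 = (G - 1*5)/2 = (G - 5)/2 = (-5 + G)/2 = -5/2 + G/2)
n(Q, l) = 594 - 33*Q (n(Q, l) = (-33 + 0)*(-18 + Q) = -33*(-18 + Q) = 594 - 33*Q)
-2292 - n(A(-1, -6), -25) = -2292 - (594 - 33*(-5/2 + (½)*(-1))) = -2292 - (594 - 33*(-5/2 - ½)) = -2292 - (594 - 33*(-3)) = -2292 - (594 + 99) = -2292 - 1*693 = -2292 - 693 = -2985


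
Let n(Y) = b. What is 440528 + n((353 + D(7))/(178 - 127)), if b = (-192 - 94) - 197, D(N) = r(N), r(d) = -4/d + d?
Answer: 440045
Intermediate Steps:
r(d) = d - 4/d
D(N) = N - 4/N
b = -483 (b = -286 - 197 = -483)
n(Y) = -483
440528 + n((353 + D(7))/(178 - 127)) = 440528 - 483 = 440045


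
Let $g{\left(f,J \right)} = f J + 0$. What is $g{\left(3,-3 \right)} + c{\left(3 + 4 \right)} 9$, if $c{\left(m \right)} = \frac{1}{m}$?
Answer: $- \frac{54}{7} \approx -7.7143$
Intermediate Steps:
$g{\left(f,J \right)} = J f$ ($g{\left(f,J \right)} = J f + 0 = J f$)
$g{\left(3,-3 \right)} + c{\left(3 + 4 \right)} 9 = \left(-3\right) 3 + \frac{1}{3 + 4} \cdot 9 = -9 + \frac{1}{7} \cdot 9 = -9 + \frac{9}{7} = - \frac{54}{7}$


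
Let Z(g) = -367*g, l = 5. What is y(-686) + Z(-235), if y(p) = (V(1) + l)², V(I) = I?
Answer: 86281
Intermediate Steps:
y(p) = 36 (y(p) = (1 + 5)² = 6² = 36)
y(-686) + Z(-235) = 36 - 367*(-235) = 36 + 86245 = 86281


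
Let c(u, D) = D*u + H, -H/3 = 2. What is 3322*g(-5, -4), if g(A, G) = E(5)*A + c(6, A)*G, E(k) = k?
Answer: 395318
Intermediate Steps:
H = -6 (H = -3*2 = -6)
c(u, D) = -6 + D*u (c(u, D) = D*u - 6 = -6 + D*u)
g(A, G) = 5*A + G*(-6 + 6*A) (g(A, G) = 5*A + (-6 + A*6)*G = 5*A + (-6 + 6*A)*G = 5*A + G*(-6 + 6*A))
3322*g(-5, -4) = 3322*(5*(-5) + 6*(-4)*(-1 - 5)) = 3322*(-25 + 6*(-4)*(-6)) = 3322*(-25 + 144) = 3322*119 = 395318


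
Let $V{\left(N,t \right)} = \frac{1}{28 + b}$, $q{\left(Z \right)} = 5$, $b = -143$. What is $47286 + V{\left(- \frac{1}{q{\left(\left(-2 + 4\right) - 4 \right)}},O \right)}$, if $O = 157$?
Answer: $\frac{5437889}{115} \approx 47286.0$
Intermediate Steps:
$V{\left(N,t \right)} = - \frac{1}{115}$ ($V{\left(N,t \right)} = \frac{1}{28 - 143} = \frac{1}{-115} = - \frac{1}{115}$)
$47286 + V{\left(- \frac{1}{q{\left(\left(-2 + 4\right) - 4 \right)}},O \right)} = 47286 - \frac{1}{115} = \frac{5437889}{115}$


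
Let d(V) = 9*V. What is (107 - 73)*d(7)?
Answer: 2142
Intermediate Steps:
(107 - 73)*d(7) = (107 - 73)*(9*7) = 34*63 = 2142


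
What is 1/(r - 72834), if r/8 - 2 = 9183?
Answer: 1/646 ≈ 0.0015480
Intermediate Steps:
r = 73480 (r = 16 + 8*9183 = 16 + 73464 = 73480)
1/(r - 72834) = 1/(73480 - 72834) = 1/646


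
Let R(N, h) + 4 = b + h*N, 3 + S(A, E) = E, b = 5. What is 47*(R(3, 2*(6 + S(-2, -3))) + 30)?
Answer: 1457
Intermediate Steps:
S(A, E) = -3 + E
R(N, h) = 1 + N*h (R(N, h) = -4 + (5 + h*N) = -4 + (5 + N*h) = 1 + N*h)
47*(R(3, 2*(6 + S(-2, -3))) + 30) = 47*((1 + 3*(2*(6 + (-3 - 3)))) + 30) = 47*((1 + 3*(2*(6 - 6))) + 30) = 47*((1 + 3*(2*0)) + 30) = 47*((1 + 3*0) + 30) = 47*((1 + 0) + 30) = 47*(1 + 30) = 47*31 = 1457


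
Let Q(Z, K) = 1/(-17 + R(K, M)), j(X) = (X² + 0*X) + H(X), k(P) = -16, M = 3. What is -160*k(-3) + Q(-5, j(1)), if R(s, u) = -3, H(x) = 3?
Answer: 51199/20 ≈ 2559.9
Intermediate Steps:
j(X) = 3 + X² (j(X) = (X² + 0*X) + 3 = (X² + 0) + 3 = X² + 3 = 3 + X²)
Q(Z, K) = -1/20 (Q(Z, K) = 1/(-17 - 3) = 1/(-20) = -1/20)
-160*k(-3) + Q(-5, j(1)) = -160*(-16) - 1/20 = 2560 - 1/20 = 51199/20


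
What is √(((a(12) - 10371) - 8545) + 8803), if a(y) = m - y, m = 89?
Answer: 2*I*√2509 ≈ 100.18*I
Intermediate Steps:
a(y) = 89 - y
√(((a(12) - 10371) - 8545) + 8803) = √((((89 - 1*12) - 10371) - 8545) + 8803) = √((((89 - 12) - 10371) - 8545) + 8803) = √(((77 - 10371) - 8545) + 8803) = √((-10294 - 8545) + 8803) = √(-18839 + 8803) = √(-10036) = 2*I*√2509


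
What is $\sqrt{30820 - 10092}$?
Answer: $2 \sqrt{5182} \approx 143.97$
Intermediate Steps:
$\sqrt{30820 - 10092} = \sqrt{20728} = 2 \sqrt{5182}$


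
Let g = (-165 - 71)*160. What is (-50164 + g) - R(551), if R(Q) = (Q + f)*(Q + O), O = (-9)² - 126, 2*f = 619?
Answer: -523337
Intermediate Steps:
g = -37760 (g = -236*160 = -37760)
f = 619/2 (f = (½)*619 = 619/2 ≈ 309.50)
O = -45 (O = 81 - 126 = -45)
R(Q) = (-45 + Q)*(619/2 + Q) (R(Q) = (Q + 619/2)*(Q - 45) = (619/2 + Q)*(-45 + Q) = (-45 + Q)*(619/2 + Q))
(-50164 + g) - R(551) = (-50164 - 37760) - (-27855/2 + 551² + (529/2)*551) = -87924 - (-27855/2 + 303601 + 291479/2) = -87924 - 1*435413 = -87924 - 435413 = -523337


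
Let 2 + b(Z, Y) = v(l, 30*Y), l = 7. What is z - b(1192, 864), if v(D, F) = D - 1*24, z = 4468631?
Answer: 4468650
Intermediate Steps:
v(D, F) = -24 + D (v(D, F) = D - 24 = -24 + D)
b(Z, Y) = -19 (b(Z, Y) = -2 + (-24 + 7) = -2 - 17 = -19)
z - b(1192, 864) = 4468631 - 1*(-19) = 4468631 + 19 = 4468650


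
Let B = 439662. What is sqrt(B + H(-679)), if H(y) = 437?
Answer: sqrt(440099) ≈ 663.40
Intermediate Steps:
sqrt(B + H(-679)) = sqrt(439662 + 437) = sqrt(440099)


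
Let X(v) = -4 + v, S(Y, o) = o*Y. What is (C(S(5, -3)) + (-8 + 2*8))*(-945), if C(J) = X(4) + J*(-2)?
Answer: -35910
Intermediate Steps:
S(Y, o) = Y*o
C(J) = -2*J (C(J) = (-4 + 4) + J*(-2) = 0 - 2*J = -2*J)
(C(S(5, -3)) + (-8 + 2*8))*(-945) = (-10*(-3) + (-8 + 2*8))*(-945) = (-2*(-15) + (-8 + 16))*(-945) = (30 + 8)*(-945) = 38*(-945) = -35910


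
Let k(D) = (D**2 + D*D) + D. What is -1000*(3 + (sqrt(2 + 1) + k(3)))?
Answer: -24000 - 1000*sqrt(3) ≈ -25732.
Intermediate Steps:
k(D) = D + 2*D**2 (k(D) = (D**2 + D**2) + D = 2*D**2 + D = D + 2*D**2)
-1000*(3 + (sqrt(2 + 1) + k(3))) = -1000*(3 + (sqrt(2 + 1) + 3*(1 + 2*3))) = -1000*(3 + (sqrt(3) + 3*(1 + 6))) = -1000*(3 + (sqrt(3) + 3*7)) = -1000*(3 + (sqrt(3) + 21)) = -1000*(3 + (21 + sqrt(3))) = -1000*(24 + sqrt(3)) = -200*(120 + 5*sqrt(3)) = -24000 - 1000*sqrt(3)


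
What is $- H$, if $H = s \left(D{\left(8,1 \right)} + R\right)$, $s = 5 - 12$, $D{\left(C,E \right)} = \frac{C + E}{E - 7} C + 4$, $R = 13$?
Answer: $35$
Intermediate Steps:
$D{\left(C,E \right)} = 4 + \frac{C \left(C + E\right)}{-7 + E}$ ($D{\left(C,E \right)} = \frac{C + E}{-7 + E} C + 4 = \frac{C \left(C + E\right)}{-7 + E} + 4 = 4 + \frac{C \left(C + E\right)}{-7 + E}$)
$s = -7$ ($s = 5 - 12 = -7$)
$H = -35$ ($H = - 7 \left(\frac{-28 + 8^{2} + 4 \cdot 1 + 8 \cdot 1}{-7 + 1} + 13\right) = - 7 \left(\frac{-28 + 64 + 4 + 8}{-6} + 13\right) = - 7 \left(\left(- \frac{1}{6}\right) 48 + 13\right) = - 7 \left(-8 + 13\right) = \left(-7\right) 5 = -35$)
$- H = \left(-1\right) \left(-35\right) = 35$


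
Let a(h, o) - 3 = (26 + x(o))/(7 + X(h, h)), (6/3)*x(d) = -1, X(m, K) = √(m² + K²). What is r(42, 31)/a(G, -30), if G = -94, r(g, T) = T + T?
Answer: 1451916/69727 - 198152*√2/209181 ≈ 19.483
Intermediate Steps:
r(g, T) = 2*T
X(m, K) = √(K² + m²)
x(d) = -½ (x(d) = (½)*(-1) = -½)
a(h, o) = 3 + 51/(2*(7 + √2*√(h²))) (a(h, o) = 3 + (26 - ½)/(7 + √(h² + h²)) = 3 + 51/(2*(7 + √(2*h²))) = 3 + 51/(2*(7 + √2*√(h²))))
r(42, 31)/a(G, -30) = (2*31)/((3*(31 + 2*√2*√((-94)²))/(2*(7 + √2*√((-94)²))))) = 62/((3*(31 + 2*√2*√8836)/(2*(7 + √2*√8836)))) = 62/((3*(31 + 2*√2*94)/(2*(7 + √2*94)))) = 62/((3*(31 + 188*√2)/(2*(7 + 94*√2)))) = 62*(2*(7 + 94*√2)/(3*(31 + 188*√2))) = 124*(7 + 94*√2)/(3*(31 + 188*√2))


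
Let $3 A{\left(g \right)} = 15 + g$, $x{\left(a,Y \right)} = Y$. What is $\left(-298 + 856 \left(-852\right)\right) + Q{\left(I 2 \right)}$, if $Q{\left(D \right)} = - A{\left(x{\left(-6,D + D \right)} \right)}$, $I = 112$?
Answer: $- \frac{2189293}{3} \approx -7.2976 \cdot 10^{5}$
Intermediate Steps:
$A{\left(g \right)} = 5 + \frac{g}{3}$ ($A{\left(g \right)} = \frac{15 + g}{3} = 5 + \frac{g}{3}$)
$Q{\left(D \right)} = -5 - \frac{2 D}{3}$ ($Q{\left(D \right)} = - (5 + \frac{D + D}{3}) = - (5 + \frac{2 D}{3}) = -5 - \frac{2 D}{3}$)
$\left(-298 + 856 \left(-852\right)\right) + Q{\left(I 2 \right)} = \left(-298 + 856 \left(-852\right)\right) - \left(5 + \frac{2 \cdot 112 \cdot 2}{3}\right) = \left(-298 - 729312\right) - \frac{463}{3} = -729610 - \frac{463}{3} = - \frac{2189293}{3}$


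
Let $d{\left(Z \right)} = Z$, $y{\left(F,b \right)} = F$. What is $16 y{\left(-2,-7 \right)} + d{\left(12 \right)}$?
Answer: $-20$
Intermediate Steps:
$16 y{\left(-2,-7 \right)} + d{\left(12 \right)} = 16 \left(-2\right) + 12 = -32 + 12 = -20$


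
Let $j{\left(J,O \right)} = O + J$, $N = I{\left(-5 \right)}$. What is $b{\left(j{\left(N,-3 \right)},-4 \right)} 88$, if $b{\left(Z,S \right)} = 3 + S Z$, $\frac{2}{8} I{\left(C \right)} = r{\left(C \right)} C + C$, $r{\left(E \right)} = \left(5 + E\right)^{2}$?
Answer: $8360$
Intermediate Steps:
$I{\left(C \right)} = 4 C + 4 C \left(5 + C\right)^{2}$ ($I{\left(C \right)} = 4 \left(\left(5 + C\right)^{2} C + C\right) = 4 \left(C \left(5 + C\right)^{2} + C\right) = 4 \left(C + C \left(5 + C\right)^{2}\right) = 4 C + 4 C \left(5 + C\right)^{2}$)
$N = -20$ ($N = 4 \left(-5\right) \left(1 + \left(5 - 5\right)^{2}\right) = 4 \left(-5\right) \left(1 + 0^{2}\right) = 4 \left(-5\right) \left(1 + 0\right) = 4 \left(-5\right) 1 = -20$)
$j{\left(J,O \right)} = J + O$
$b{\left(j{\left(N,-3 \right)},-4 \right)} 88 = \left(3 - 4 \left(-20 - 3\right)\right) 88 = \left(3 - -92\right) 88 = \left(3 + 92\right) 88 = 95 \cdot 88 = 8360$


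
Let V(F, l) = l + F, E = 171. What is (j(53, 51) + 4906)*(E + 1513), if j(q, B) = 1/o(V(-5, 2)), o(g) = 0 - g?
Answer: 24786796/3 ≈ 8.2623e+6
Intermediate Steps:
V(F, l) = F + l
o(g) = -g
j(q, B) = ⅓ (j(q, B) = 1/(-(-5 + 2)) = 1/(-1*(-3)) = 1/3 = ⅓)
(j(53, 51) + 4906)*(E + 1513) = (⅓ + 4906)*(171 + 1513) = (14719/3)*1684 = 24786796/3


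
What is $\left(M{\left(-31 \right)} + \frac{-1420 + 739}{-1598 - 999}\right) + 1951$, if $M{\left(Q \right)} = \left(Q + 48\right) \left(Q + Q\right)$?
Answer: $\frac{2330190}{2597} \approx 897.26$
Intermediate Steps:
$M{\left(Q \right)} = 2 Q \left(48 + Q\right)$ ($M{\left(Q \right)} = \left(48 + Q\right) 2 Q = 2 Q \left(48 + Q\right)$)
$\left(M{\left(-31 \right)} + \frac{-1420 + 739}{-1598 - 999}\right) + 1951 = \left(2 \left(-31\right) \left(48 - 31\right) + \frac{-1420 + 739}{-1598 - 999}\right) + 1951 = \left(2 \left(-31\right) 17 - \frac{681}{-2597}\right) + 1951 = \left(-1054 - - \frac{681}{2597}\right) + 1951 = \left(-1054 + \frac{681}{2597}\right) + 1951 = - \frac{2736557}{2597} + 1951 = \frac{2330190}{2597}$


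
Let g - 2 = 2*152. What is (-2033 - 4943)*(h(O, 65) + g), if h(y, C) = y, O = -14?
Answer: -2036992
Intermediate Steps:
g = 306 (g = 2 + 2*152 = 2 + 304 = 306)
(-2033 - 4943)*(h(O, 65) + g) = (-2033 - 4943)*(-14 + 306) = -6976*292 = -2036992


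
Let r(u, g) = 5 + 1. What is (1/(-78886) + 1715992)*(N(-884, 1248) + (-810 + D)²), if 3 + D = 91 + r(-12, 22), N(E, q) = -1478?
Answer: 34598506554057579/39443 ≈ 8.7718e+11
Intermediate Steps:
r(u, g) = 6
D = 94 (D = -3 + (91 + 6) = -3 + 97 = 94)
(1/(-78886) + 1715992)*(N(-884, 1248) + (-810 + D)²) = (1/(-78886) + 1715992)*(-1478 + (-810 + 94)²) = (-1/78886 + 1715992)*(-1478 + (-716)²) = 135367744911*(-1478 + 512656)/78886 = (135367744911/78886)*511178 = 34598506554057579/39443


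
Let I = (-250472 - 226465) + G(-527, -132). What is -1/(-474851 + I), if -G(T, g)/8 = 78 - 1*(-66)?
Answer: 1/952940 ≈ 1.0494e-6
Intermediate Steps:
G(T, g) = -1152 (G(T, g) = -8*(78 - 1*(-66)) = -8*(78 + 66) = -8*144 = -1152)
I = -478089 (I = (-250472 - 226465) - 1152 = -476937 - 1152 = -478089)
-1/(-474851 + I) = -1/(-474851 - 478089) = -1/(-952940) = -1*(-1/952940) = 1/952940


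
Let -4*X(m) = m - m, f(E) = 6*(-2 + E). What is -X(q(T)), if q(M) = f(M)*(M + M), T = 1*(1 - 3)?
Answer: 0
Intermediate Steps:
f(E) = -12 + 6*E
T = -2 (T = 1*(-2) = -2)
q(M) = 2*M*(-12 + 6*M) (q(M) = (-12 + 6*M)*(M + M) = (-12 + 6*M)*(2*M) = 2*M*(-12 + 6*M))
X(m) = 0 (X(m) = -(m - m)/4 = -¼*0 = 0)
-X(q(T)) = -1*0 = 0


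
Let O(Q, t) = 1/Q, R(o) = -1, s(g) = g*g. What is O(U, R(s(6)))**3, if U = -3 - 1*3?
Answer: -1/216 ≈ -0.0046296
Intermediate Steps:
s(g) = g**2
U = -6 (U = -3 - 3 = -6)
O(U, R(s(6)))**3 = (1/(-6))**3 = (-1/6)**3 = -1/216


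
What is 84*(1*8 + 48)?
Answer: 4704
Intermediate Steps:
84*(1*8 + 48) = 84*(8 + 48) = 84*56 = 4704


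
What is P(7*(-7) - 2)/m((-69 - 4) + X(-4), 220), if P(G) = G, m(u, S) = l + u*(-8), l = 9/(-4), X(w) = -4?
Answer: -204/2455 ≈ -0.083096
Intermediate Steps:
l = -9/4 (l = 9*(-¼) = -9/4 ≈ -2.2500)
m(u, S) = -9/4 - 8*u (m(u, S) = -9/4 + u*(-8) = -9/4 - 8*u)
P(7*(-7) - 2)/m((-69 - 4) + X(-4), 220) = (7*(-7) - 2)/(-9/4 - 8*((-69 - 4) - 4)) = (-49 - 2)/(-9/4 - 8*(-73 - 4)) = -51/(-9/4 - 8*(-77)) = -51/(-9/4 + 616) = -51/2455/4 = -51*4/2455 = -204/2455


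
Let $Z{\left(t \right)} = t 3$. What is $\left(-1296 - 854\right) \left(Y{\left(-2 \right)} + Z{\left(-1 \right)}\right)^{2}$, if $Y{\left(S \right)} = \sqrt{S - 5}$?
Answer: $-4300 + 12900 i \sqrt{7} \approx -4300.0 + 34130.0 i$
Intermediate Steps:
$Y{\left(S \right)} = \sqrt{-5 + S}$
$Z{\left(t \right)} = 3 t$
$\left(-1296 - 854\right) \left(Y{\left(-2 \right)} + Z{\left(-1 \right)}\right)^{2} = \left(-1296 - 854\right) \left(\sqrt{-5 - 2} + 3 \left(-1\right)\right)^{2} = - 2150 \left(\sqrt{-7} - 3\right)^{2} = - 2150 \left(i \sqrt{7} - 3\right)^{2} = - 2150 \left(-3 + i \sqrt{7}\right)^{2}$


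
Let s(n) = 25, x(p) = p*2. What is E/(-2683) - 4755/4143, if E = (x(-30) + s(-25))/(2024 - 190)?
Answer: -1114162505/970768426 ≈ -1.1477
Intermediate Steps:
x(p) = 2*p
E = -5/262 (E = (2*(-30) + 25)/(2024 - 190) = (-60 + 25)/1834 = -35*1/1834 = -5/262 ≈ -0.019084)
E/(-2683) - 4755/4143 = -5/262/(-2683) - 4755/4143 = -5/262*(-1/2683) - 4755*1/4143 = 5/702946 - 1585/1381 = -1114162505/970768426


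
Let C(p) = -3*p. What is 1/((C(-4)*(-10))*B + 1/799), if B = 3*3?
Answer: -799/862919 ≈ -0.00092593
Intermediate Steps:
B = 9
1/((C(-4)*(-10))*B + 1/799) = 1/((-3*(-4)*(-10))*9 + 1/799) = 1/((12*(-10))*9 + 1/799) = 1/(-120*9 + 1/799) = 1/(-1080 + 1/799) = 1/(-862919/799) = -799/862919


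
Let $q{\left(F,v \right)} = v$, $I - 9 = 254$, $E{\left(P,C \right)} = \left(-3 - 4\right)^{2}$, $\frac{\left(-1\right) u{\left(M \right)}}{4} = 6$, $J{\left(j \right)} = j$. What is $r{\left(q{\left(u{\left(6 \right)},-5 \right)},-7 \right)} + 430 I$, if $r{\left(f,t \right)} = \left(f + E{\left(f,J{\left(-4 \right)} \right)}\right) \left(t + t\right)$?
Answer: $112474$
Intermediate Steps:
$u{\left(M \right)} = -24$ ($u{\left(M \right)} = \left(-4\right) 6 = -24$)
$E{\left(P,C \right)} = 49$ ($E{\left(P,C \right)} = \left(-7\right)^{2} = 49$)
$I = 263$ ($I = 9 + 254 = 263$)
$r{\left(f,t \right)} = 2 t \left(49 + f\right)$ ($r{\left(f,t \right)} = \left(f + 49\right) \left(t + t\right) = \left(49 + f\right) 2 t = 2 t \left(49 + f\right)$)
$r{\left(q{\left(u{\left(6 \right)},-5 \right)},-7 \right)} + 430 I = 2 \left(-7\right) \left(49 - 5\right) + 430 \cdot 263 = 2 \left(-7\right) 44 + 113090 = -616 + 113090 = 112474$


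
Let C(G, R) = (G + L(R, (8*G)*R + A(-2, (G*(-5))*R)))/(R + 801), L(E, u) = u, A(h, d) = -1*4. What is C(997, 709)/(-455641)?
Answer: -5655977/688017910 ≈ -0.0082207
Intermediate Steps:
A(h, d) = -4
C(G, R) = (-4 + G + 8*G*R)/(801 + R) (C(G, R) = (G + ((8*G)*R - 4))/(R + 801) = (G + (8*G*R - 4))/(801 + R) = (G + (-4 + 8*G*R))/(801 + R) = (-4 + G + 8*G*R)/(801 + R))
C(997, 709)/(-455641) = ((-4 + 997 + 8*997*709)/(801 + 709))/(-455641) = ((-4 + 997 + 5654984)/1510)*(-1/455641) = ((1/1510)*5655977)*(-1/455641) = (5655977/1510)*(-1/455641) = -5655977/688017910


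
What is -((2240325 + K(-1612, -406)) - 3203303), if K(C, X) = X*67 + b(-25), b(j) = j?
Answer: 990205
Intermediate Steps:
K(C, X) = -25 + 67*X (K(C, X) = X*67 - 25 = 67*X - 25 = -25 + 67*X)
-((2240325 + K(-1612, -406)) - 3203303) = -((2240325 + (-25 + 67*(-406))) - 3203303) = -((2240325 + (-25 - 27202)) - 3203303) = -((2240325 - 27227) - 3203303) = -(2213098 - 3203303) = -1*(-990205) = 990205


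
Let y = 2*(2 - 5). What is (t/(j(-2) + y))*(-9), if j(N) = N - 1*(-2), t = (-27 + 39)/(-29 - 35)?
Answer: -9/32 ≈ -0.28125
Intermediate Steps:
t = -3/16 (t = 12/(-64) = 12*(-1/64) = -3/16 ≈ -0.18750)
j(N) = 2 + N (j(N) = N + 2 = 2 + N)
y = -6 (y = 2*(-3) = -6)
(t/(j(-2) + y))*(-9) = -3/(16*((2 - 2) - 6))*(-9) = -3/(16*(0 - 6))*(-9) = -3/16/(-6)*(-9) = -3/16*(-1/6)*(-9) = (1/32)*(-9) = -9/32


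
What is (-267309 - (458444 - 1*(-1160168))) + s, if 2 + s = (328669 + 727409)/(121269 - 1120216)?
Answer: -1883938179159/998947 ≈ -1.8859e+6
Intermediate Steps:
s = -3053972/998947 (s = -2 + (328669 + 727409)/(121269 - 1120216) = -2 + 1056078/(-998947) = -2 + 1056078*(-1/998947) = -2 - 1056078/998947 = -3053972/998947 ≈ -3.0572)
(-267309 - (458444 - 1*(-1160168))) + s = (-267309 - (458444 - 1*(-1160168))) - 3053972/998947 = (-267309 - (458444 + 1160168)) - 3053972/998947 = (-267309 - 1*1618612) - 3053972/998947 = (-267309 - 1618612) - 3053972/998947 = -1885921 - 3053972/998947 = -1883938179159/998947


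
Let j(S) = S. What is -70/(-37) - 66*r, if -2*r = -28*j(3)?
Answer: -102494/37 ≈ -2770.1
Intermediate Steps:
r = 42 (r = -(-14)*3 = -½*(-84) = 42)
-70/(-37) - 66*r = -70/(-37) - 66*42 = -70*(-1/37) - 2772 = 70/37 - 2772 = -102494/37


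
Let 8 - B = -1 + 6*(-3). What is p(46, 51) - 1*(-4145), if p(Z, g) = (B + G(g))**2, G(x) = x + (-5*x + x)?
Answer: 20021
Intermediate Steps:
B = 27 (B = 8 - (-1 + 6*(-3)) = 8 - (-1 - 18) = 8 - 1*(-19) = 8 + 19 = 27)
G(x) = -3*x (G(x) = x - 4*x = -3*x)
p(Z, g) = (27 - 3*g)**2
p(46, 51) - 1*(-4145) = 9*(-9 + 51)**2 - 1*(-4145) = 9*42**2 + 4145 = 9*1764 + 4145 = 15876 + 4145 = 20021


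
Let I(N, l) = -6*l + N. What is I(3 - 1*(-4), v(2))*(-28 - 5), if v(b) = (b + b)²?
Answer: 2937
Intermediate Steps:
v(b) = 4*b² (v(b) = (2*b)² = 4*b²)
I(N, l) = N - 6*l
I(3 - 1*(-4), v(2))*(-28 - 5) = ((3 - 1*(-4)) - 24*2²)*(-28 - 5) = ((3 + 4) - 24*4)*(-33) = (7 - 6*16)*(-33) = (7 - 96)*(-33) = -89*(-33) = 2937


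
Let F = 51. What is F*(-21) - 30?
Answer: -1101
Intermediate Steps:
F*(-21) - 30 = 51*(-21) - 30 = -1071 - 30 = -1101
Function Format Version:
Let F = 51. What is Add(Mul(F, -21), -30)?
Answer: -1101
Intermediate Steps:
Add(Mul(F, -21), -30) = Add(Mul(51, -21), -30) = Add(-1071, -30) = -1101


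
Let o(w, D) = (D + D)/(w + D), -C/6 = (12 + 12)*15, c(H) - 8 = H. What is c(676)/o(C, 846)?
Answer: -24966/47 ≈ -531.19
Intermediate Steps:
c(H) = 8 + H
C = -2160 (C = -6*(12 + 12)*15 = -144*15 = -6*360 = -2160)
o(w, D) = 2*D/(D + w) (o(w, D) = (2*D)/(D + w) = 2*D/(D + w))
c(676)/o(C, 846) = (8 + 676)/((2*846/(846 - 2160))) = 684/((2*846/(-1314))) = 684/((2*846*(-1/1314))) = 684/(-94/73) = 684*(-73/94) = -24966/47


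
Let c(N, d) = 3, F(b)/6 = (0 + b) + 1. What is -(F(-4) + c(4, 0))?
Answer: 15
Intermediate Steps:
F(b) = 6 + 6*b (F(b) = 6*((0 + b) + 1) = 6*(b + 1) = 6*(1 + b) = 6 + 6*b)
-(F(-4) + c(4, 0)) = -((6 + 6*(-4)) + 3) = -((6 - 24) + 3) = -(-18 + 3) = -1*(-15) = 15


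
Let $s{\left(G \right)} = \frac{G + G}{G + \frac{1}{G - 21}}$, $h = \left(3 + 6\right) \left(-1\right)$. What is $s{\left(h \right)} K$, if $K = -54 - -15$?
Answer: $- \frac{21060}{271} \approx -77.712$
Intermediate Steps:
$h = -9$ ($h = 9 \left(-1\right) = -9$)
$s{\left(G \right)} = \frac{2 G}{G + \frac{1}{-21 + G}}$
$K = -39$ ($K = -54 + 15 = -39$)
$s{\left(h \right)} K = 2 \left(-9\right) \frac{1}{1 + \left(-9\right)^{2} - -189} \left(-21 - 9\right) \left(-39\right) = 2 \left(-9\right) \frac{1}{1 + 81 + 189} \left(-30\right) \left(-39\right) = 2 \left(-9\right) \frac{1}{271} \left(-30\right) \left(-39\right) = \frac{540}{271} \left(-39\right) = - \frac{21060}{271}$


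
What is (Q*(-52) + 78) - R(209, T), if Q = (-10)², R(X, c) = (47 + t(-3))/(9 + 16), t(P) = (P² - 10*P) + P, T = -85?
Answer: -128133/25 ≈ -5125.3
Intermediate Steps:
t(P) = P² - 9*P
R(X, c) = 83/25 (R(X, c) = (47 - 3*(-9 - 3))/(9 + 16) = (47 - 3*(-12))/25 = (47 + 36)*(1/25) = 83*(1/25) = 83/25)
Q = 100
(Q*(-52) + 78) - R(209, T) = (100*(-52) + 78) - 1*83/25 = (-5200 + 78) - 83/25 = -5122 - 83/25 = -128133/25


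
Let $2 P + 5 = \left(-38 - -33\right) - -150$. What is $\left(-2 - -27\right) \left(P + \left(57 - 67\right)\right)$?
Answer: $1500$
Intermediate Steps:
$P = 70$ ($P = - \frac{5}{2} + \frac{\left(-38 - -33\right) - -150}{2} = - \frac{5}{2} + \frac{\left(-38 + 33\right) + 150}{2} = - \frac{5}{2} + \frac{-5 + 150}{2} = - \frac{5}{2} + \frac{1}{2} \cdot 145 = - \frac{5}{2} + \frac{145}{2} = 70$)
$\left(-2 - -27\right) \left(P + \left(57 - 67\right)\right) = \left(-2 - -27\right) \left(70 + \left(57 - 67\right)\right) = \left(-2 + 27\right) \left(70 + \left(57 - 67\right)\right) = 25 \left(70 - 10\right) = 25 \cdot 60 = 1500$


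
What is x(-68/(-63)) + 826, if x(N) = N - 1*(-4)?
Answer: 52358/63 ≈ 831.08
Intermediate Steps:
x(N) = 4 + N (x(N) = N + 4 = 4 + N)
x(-68/(-63)) + 826 = (4 - 68/(-63)) + 826 = (4 - 68*(-1/63)) + 826 = (4 + 68/63) + 826 = 320/63 + 826 = 52358/63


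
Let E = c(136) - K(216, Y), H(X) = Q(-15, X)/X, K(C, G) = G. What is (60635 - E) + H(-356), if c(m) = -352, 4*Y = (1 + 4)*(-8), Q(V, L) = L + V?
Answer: 21708183/356 ≈ 60978.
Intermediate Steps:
Y = -10 (Y = ((1 + 4)*(-8))/4 = (5*(-8))/4 = (¼)*(-40) = -10)
H(X) = (-15 + X)/X (H(X) = (X - 15)/X = (-15 + X)/X)
E = -342 (E = -352 - 1*(-10) = -352 + 10 = -342)
(60635 - E) + H(-356) = (60635 - 1*(-342)) + (-15 - 356)/(-356) = (60635 + 342) - 1/356*(-371) = 60977 + 371/356 = 21708183/356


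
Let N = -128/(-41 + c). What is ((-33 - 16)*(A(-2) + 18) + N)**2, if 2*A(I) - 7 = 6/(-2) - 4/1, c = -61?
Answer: 2017626724/2601 ≈ 7.7571e+5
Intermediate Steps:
A(I) = 0 (A(I) = 7/2 + (6/(-2) - 4/1)/2 = 7/2 + (6*(-1/2) - 4*1)/2 = 7/2 + (-3 - 4)/2 = 7/2 + (1/2)*(-7) = 7/2 - 7/2 = 0)
N = 64/51 (N = -128/(-41 - 61) = -128/(-102) = -128*(-1/102) = 64/51 ≈ 1.2549)
((-33 - 16)*(A(-2) + 18) + N)**2 = ((-33 - 16)*(0 + 18) + 64/51)**2 = (-49*18 + 64/51)**2 = (-882 + 64/51)**2 = (-44918/51)**2 = 2017626724/2601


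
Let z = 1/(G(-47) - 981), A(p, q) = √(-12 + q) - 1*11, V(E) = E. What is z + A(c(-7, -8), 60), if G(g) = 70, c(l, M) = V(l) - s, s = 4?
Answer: -10022/911 + 4*√3 ≈ -4.0729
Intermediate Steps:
c(l, M) = -4 + l (c(l, M) = l - 1*4 = l - 4 = -4 + l)
A(p, q) = -11 + √(-12 + q) (A(p, q) = √(-12 + q) - 11 = -11 + √(-12 + q))
z = -1/911 (z = 1/(70 - 981) = 1/(-911) = -1/911 ≈ -0.0010977)
z + A(c(-7, -8), 60) = -1/911 + (-11 + √(-12 + 60)) = -1/911 + (-11 + √48) = -1/911 + (-11 + 4*√3) = -10022/911 + 4*√3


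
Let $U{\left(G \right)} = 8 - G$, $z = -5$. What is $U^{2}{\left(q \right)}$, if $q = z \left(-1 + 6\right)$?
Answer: $1089$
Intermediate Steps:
$q = -25$ ($q = - 5 \left(-1 + 6\right) = \left(-5\right) 5 = -25$)
$U^{2}{\left(q \right)} = \left(8 - -25\right)^{2} = \left(8 + 25\right)^{2} = 33^{2} = 1089$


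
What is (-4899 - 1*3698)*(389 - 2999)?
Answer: 22438170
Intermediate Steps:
(-4899 - 1*3698)*(389 - 2999) = (-4899 - 3698)*(-2610) = -8597*(-2610) = 22438170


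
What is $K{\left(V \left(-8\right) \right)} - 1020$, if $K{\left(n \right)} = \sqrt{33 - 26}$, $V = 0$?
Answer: $-1020 + \sqrt{7} \approx -1017.4$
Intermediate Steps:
$K{\left(n \right)} = \sqrt{7}$
$K{\left(V \left(-8\right) \right)} - 1020 = \sqrt{7} - 1020 = -1020 + \sqrt{7}$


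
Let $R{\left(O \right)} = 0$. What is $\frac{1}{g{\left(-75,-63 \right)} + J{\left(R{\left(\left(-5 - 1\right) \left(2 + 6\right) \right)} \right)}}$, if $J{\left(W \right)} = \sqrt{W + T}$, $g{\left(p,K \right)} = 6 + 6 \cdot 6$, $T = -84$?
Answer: $\frac{1}{44} - \frac{i \sqrt{21}}{924} \approx 0.022727 - 0.0049595 i$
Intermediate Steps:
$g{\left(p,K \right)} = 42$ ($g{\left(p,K \right)} = 6 + 36 = 42$)
$J{\left(W \right)} = \sqrt{-84 + W}$ ($J{\left(W \right)} = \sqrt{W - 84} = \sqrt{-84 + W}$)
$\frac{1}{g{\left(-75,-63 \right)} + J{\left(R{\left(\left(-5 - 1\right) \left(2 + 6\right) \right)} \right)}} = \frac{1}{42 + \sqrt{-84 + 0}} = \frac{1}{42 + \sqrt{-84}} = \frac{1}{42 + 2 i \sqrt{21}}$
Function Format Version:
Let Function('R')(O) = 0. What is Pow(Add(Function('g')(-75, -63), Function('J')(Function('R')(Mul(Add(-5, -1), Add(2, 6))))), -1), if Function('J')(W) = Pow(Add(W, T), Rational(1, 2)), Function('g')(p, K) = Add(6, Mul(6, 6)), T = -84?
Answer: Add(Rational(1, 44), Mul(Rational(-1, 924), I, Pow(21, Rational(1, 2)))) ≈ Add(0.022727, Mul(-0.0049595, I))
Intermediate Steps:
Function('g')(p, K) = 42 (Function('g')(p, K) = Add(6, 36) = 42)
Function('J')(W) = Pow(Add(-84, W), Rational(1, 2)) (Function('J')(W) = Pow(Add(W, -84), Rational(1, 2)) = Pow(Add(-84, W), Rational(1, 2)))
Pow(Add(Function('g')(-75, -63), Function('J')(Function('R')(Mul(Add(-5, -1), Add(2, 6))))), -1) = Pow(Add(42, Pow(Add(-84, 0), Rational(1, 2))), -1) = Pow(Add(42, Pow(-84, Rational(1, 2))), -1) = Pow(Add(42, Mul(2, I, Pow(21, Rational(1, 2)))), -1)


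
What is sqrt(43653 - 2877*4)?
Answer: sqrt(32145) ≈ 179.29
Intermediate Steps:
sqrt(43653 - 2877*4) = sqrt(43653 - 11508) = sqrt(32145)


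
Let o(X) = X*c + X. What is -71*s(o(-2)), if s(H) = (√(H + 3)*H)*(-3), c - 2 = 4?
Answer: -2982*I*√11 ≈ -9890.2*I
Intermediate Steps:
c = 6 (c = 2 + 4 = 6)
o(X) = 7*X (o(X) = X*6 + X = 6*X + X = 7*X)
s(H) = -3*H*√(3 + H) (s(H) = (√(3 + H)*H)*(-3) = (H*√(3 + H))*(-3) = -3*H*√(3 + H))
-71*s(o(-2)) = -(-213)*7*(-2)*√(3 + 7*(-2)) = -(-213)*(-14)*√(3 - 14) = -(-213)*(-14)*√(-11) = -(-213)*(-14)*I*√11 = -2982*I*√11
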